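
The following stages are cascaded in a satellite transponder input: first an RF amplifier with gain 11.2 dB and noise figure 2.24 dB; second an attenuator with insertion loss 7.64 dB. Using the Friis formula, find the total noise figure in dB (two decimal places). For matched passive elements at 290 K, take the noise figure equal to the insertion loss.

3.10 dB

Convert to linear (a loss of L dB is a gain of −L dB): F_i = 10^(NF_i/10), G_i = 10^(G_i,dB/10)
  Stage 1: F_1 = 10^(2.24/10) = 1.675, G_1 = 10^(11.2/10) = 13.18
  Stage 2: F_2 = 10^(7.64/10) = 5.808, G_2 = 10^(−7.64/10) = 0.1722
Friis cascade:
  F = 1.675 + (5.808 − 1)/13.18 = 2.040
NF = 10 log₁₀(2.040) = 3.10 dB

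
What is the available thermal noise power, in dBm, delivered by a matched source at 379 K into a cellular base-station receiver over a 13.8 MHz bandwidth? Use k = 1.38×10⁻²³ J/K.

−101.4 dBm

P_n = kTB = 1.38×10⁻²³ × 379 × 1.38×10⁷ = 7.22×10⁻¹⁴ W
In dBm: 10 log₁₀(7.22×10⁻¹⁴ / 10⁻³) = −101.4 dBm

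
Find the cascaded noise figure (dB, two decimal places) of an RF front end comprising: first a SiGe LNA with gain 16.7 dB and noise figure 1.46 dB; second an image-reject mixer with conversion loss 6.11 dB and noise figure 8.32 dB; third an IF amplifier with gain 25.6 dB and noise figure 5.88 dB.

Convert to linear (a loss of L dB is a gain of −L dB): F_i = 10^(NF_i/10), G_i = 10^(G_i,dB/10)
  Stage 1: F_1 = 10^(1.46/10) = 1.400, G_1 = 10^(16.7/10) = 46.77
  Stage 2: F_2 = 10^(8.32/10) = 6.792, G_2 = 10^(−6.11/10) = 0.2449
  Stage 3: F_3 = 10^(5.88/10) = 3.873, G_3 = 10^(25.6/10) = 363.1
Friis cascade:
  F = 1.400 + (6.792 − 1)/46.77 + (3.873 − 1)/11.46 = 1.774
NF = 10 log₁₀(1.774) = 2.49 dB

2.49 dB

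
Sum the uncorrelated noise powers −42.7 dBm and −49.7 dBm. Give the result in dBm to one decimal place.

Convert to linear, add, convert back:
P₁ = 5.37×10⁻⁸ W, P₂ = 1.07×10⁻⁸ W
P_tot = 6.44×10⁻⁸ W → 10 log₁₀(P_tot / 10⁻³) = −41.9 dBm

−41.9 dBm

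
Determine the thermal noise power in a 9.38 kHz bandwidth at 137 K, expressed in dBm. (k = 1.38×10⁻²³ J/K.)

P_n = kTB = 1.38×10⁻²³ × 137 × 9.38×10³ = 1.77×10⁻¹⁷ W
In dBm: 10 log₁₀(1.77×10⁻¹⁷ / 10⁻³) = −137.5 dBm

−137.5 dBm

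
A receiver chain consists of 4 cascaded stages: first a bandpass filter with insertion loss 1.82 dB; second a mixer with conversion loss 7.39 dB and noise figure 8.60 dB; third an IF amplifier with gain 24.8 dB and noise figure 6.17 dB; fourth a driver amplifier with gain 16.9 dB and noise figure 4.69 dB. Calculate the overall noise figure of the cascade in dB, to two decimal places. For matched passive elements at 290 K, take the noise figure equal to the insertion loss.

15.71 dB

Convert to linear (a loss of L dB is a gain of −L dB): F_i = 10^(NF_i/10), G_i = 10^(G_i,dB/10)
  Stage 1: F_1 = 10^(1.82/10) = 1.521, G_1 = 10^(−1.82/10) = 0.6577
  Stage 2: F_2 = 10^(8.60/10) = 7.244, G_2 = 10^(−7.39/10) = 0.1824
  Stage 3: F_3 = 10^(6.17/10) = 4.140, G_3 = 10^(24.8/10) = 302.0
  Stage 4: F_4 = 10^(4.69/10) = 2.944, G_4 = 10^(16.9/10) = 48.98
Friis cascade:
  F = 1.521 + (7.244 − 1)/0.6577 + (4.140 − 1)/0.1199 + (2.944 − 1)/36.22 = 37.25
NF = 10 log₁₀(37.25) = 15.71 dB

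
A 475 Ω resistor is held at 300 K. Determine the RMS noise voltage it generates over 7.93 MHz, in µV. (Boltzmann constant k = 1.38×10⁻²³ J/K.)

7.90 µV

V_n = √(4kTRB)
4kTRB = 4 × 1.38×10⁻²³ × 300 × 4.75×10² × 7.93×10⁶ = 6.24×10⁻¹¹ V²
V_n = √(6.24×10⁻¹¹) = 7.90×10⁻⁶ V = 7.90 µV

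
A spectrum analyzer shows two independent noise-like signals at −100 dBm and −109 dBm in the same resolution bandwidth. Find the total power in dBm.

−99.5 dBm

Convert to linear, add, convert back:
P₁ = 1.00×10⁻¹³ W, P₂ = 1.26×10⁻¹⁴ W
P_tot = 1.13×10⁻¹³ W → 10 log₁₀(P_tot / 10⁻³) = −99.5 dBm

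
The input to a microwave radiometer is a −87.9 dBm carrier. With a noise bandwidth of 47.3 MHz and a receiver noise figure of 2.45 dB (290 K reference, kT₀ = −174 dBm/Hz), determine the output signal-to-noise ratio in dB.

Noise floor: N = −174 + 10 log₁₀(B) + NF
10 log₁₀(4.73×10⁷) = 76.75 dB
N = −174 + 76.75 + 2.45 = −94.80 dBm
SNR = P_sig − N = −87.9 − (−94.80) = 6.90 dB → 6.9 dB

6.9 dB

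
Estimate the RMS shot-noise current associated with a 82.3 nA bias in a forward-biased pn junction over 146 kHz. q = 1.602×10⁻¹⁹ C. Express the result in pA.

62.0 pA

I_n = √(2qI·B)
2qI·B = 2 × 1.602×10⁻¹⁹ × 8.23×10⁻⁸ × 1.46×10⁵ = 3.85×10⁻²¹ A²
I_n = √(3.85×10⁻²¹) = 6.20×10⁻¹¹ A = 62.0 pA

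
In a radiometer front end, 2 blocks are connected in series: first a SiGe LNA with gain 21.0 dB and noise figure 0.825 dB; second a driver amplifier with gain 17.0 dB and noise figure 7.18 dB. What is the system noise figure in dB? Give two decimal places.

0.94 dB

Convert to linear (a loss of L dB is a gain of −L dB): F_i = 10^(NF_i/10), G_i = 10^(G_i,dB/10)
  Stage 1: F_1 = 10^(0.825/10) = 1.209, G_1 = 10^(21.0/10) = 125.9
  Stage 2: F_2 = 10^(7.18/10) = 5.224, G_2 = 10^(17.0/10) = 50.12
Friis cascade:
  F = 1.209 + (5.224 − 1)/125.9 = 1.243
NF = 10 log₁₀(1.243) = 0.94 dB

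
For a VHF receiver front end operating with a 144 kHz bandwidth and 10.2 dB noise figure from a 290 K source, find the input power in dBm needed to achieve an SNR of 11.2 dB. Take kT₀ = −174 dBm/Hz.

−101.0 dBm

Sensitivity = −174 + 10 log₁₀(B) + NF + SNR_min
= −174 + 51.58 + 10.2 + 11.2
= −101.02 dBm → −101.0 dBm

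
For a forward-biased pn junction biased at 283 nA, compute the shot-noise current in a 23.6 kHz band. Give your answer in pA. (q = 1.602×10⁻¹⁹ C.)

I_n = √(2qI·B)
2qI·B = 2 × 1.602×10⁻¹⁹ × 2.83×10⁻⁷ × 2.36×10⁴ = 2.14×10⁻²¹ A²
I_n = √(2.14×10⁻²¹) = 4.63×10⁻¹¹ A = 46.3 pA

46.3 pA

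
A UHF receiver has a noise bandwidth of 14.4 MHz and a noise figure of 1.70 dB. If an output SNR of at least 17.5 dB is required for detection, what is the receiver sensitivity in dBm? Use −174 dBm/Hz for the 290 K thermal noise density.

Sensitivity = −174 + 10 log₁₀(B) + NF + SNR_min
= −174 + 71.58 + 1.70 + 17.5
= −83.22 dBm → −83.2 dBm

−83.2 dBm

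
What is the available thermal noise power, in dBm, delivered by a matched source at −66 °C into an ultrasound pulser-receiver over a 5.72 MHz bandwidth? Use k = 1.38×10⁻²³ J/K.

−107.9 dBm

T = −66 °C + 273.15 = 207.15 K
P_n = kTB = 1.38×10⁻²³ × 207.15 × 5.72×10⁶ = 1.64×10⁻¹⁴ W
In dBm: 10 log₁₀(1.64×10⁻¹⁴ / 10⁻³) = −107.9 dBm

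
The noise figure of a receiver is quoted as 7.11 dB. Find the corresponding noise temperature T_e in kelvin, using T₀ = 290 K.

F = 10^(7.11/10) = 5.14044
T_e = (F − 1)·T₀ = (5.14044 − 1) × 290 = 1201 K

1201 K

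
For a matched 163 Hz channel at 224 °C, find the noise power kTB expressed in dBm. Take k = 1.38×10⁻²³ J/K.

T = 224 °C + 273.15 = 497.15 K
P_n = kTB = 1.38×10⁻²³ × 497.15 × 1.63×10² = 1.12×10⁻¹⁸ W
In dBm: 10 log₁₀(1.12×10⁻¹⁸ / 10⁻³) = −149.5 dBm

−149.5 dBm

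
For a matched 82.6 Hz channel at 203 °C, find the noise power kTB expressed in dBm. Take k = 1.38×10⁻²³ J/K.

T = 203 °C + 273.15 = 476.15 K
P_n = kTB = 1.38×10⁻²³ × 476.15 × 8.26×10¹ = 5.43×10⁻¹⁹ W
In dBm: 10 log₁₀(5.43×10⁻¹⁹ / 10⁻³) = −152.7 dBm

−152.7 dBm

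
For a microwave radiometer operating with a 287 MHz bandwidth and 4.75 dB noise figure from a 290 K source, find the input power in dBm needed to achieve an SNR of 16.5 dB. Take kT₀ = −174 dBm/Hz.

Sensitivity = −174 + 10 log₁₀(B) + NF + SNR_min
= −174 + 84.58 + 4.75 + 16.5
= −68.17 dBm → −68.2 dBm

−68.2 dBm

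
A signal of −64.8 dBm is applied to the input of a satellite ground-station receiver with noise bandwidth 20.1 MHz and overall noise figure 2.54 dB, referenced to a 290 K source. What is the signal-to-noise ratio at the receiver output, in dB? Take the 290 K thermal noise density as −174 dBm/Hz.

33.6 dB

Noise floor: N = −174 + 10 log₁₀(B) + NF
10 log₁₀(2.01×10⁷) = 73.03 dB
N = −174 + 73.03 + 2.54 = −98.43 dBm
SNR = P_sig − N = −64.8 − (−98.43) = 33.63 dB → 33.6 dB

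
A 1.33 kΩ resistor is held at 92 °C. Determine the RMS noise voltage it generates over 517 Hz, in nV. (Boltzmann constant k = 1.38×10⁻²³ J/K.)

T = 92 °C + 273.15 = 365.15 K
V_n = √(4kTRB)
4kTRB = 4 × 1.38×10⁻²³ × 365.15 × 1.33×10³ × 5.17×10² = 1.39×10⁻¹⁴ V²
V_n = √(1.39×10⁻¹⁴) = 1.18×10⁻⁷ V = 118 nV

118 nV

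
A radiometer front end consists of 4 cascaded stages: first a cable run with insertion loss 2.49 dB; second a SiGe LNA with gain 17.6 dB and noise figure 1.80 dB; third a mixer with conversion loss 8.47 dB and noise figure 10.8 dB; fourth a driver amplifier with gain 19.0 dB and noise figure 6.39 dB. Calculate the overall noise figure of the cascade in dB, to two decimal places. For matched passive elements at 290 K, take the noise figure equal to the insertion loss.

5.74 dB

Convert to linear (a loss of L dB is a gain of −L dB): F_i = 10^(NF_i/10), G_i = 10^(G_i,dB/10)
  Stage 1: F_1 = 10^(2.49/10) = 1.774, G_1 = 10^(−2.49/10) = 0.5636
  Stage 2: F_2 = 10^(1.80/10) = 1.514, G_2 = 10^(17.6/10) = 57.54
  Stage 3: F_3 = 10^(10.8/10) = 12.02, G_3 = 10^(−8.47/10) = 0.1422
  Stage 4: F_4 = 10^(6.39/10) = 4.355, G_4 = 10^(19.0/10) = 79.43
Friis cascade:
  F = 1.774 + (1.514 − 1)/0.5636 + (12.02 − 1)/32.43 + (4.355 − 1)/4.613 = 3.752
NF = 10 log₁₀(3.752) = 5.74 dB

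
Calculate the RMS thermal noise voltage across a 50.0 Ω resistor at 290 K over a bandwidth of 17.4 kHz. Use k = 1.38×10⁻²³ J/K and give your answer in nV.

118 nV

V_n = √(4kTRB)
4kTRB = 4 × 1.38×10⁻²³ × 290 × 5.00×10¹ × 1.74×10⁴ = 1.39×10⁻¹⁴ V²
V_n = √(1.39×10⁻¹⁴) = 1.18×10⁻⁷ V = 118 nV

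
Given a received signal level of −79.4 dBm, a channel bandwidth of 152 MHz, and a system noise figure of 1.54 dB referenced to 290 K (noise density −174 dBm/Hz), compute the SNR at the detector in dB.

Noise floor: N = −174 + 10 log₁₀(B) + NF
10 log₁₀(1.52×10⁸) = 81.82 dB
N = −174 + 81.82 + 1.54 = −90.64 dBm
SNR = P_sig − N = −79.4 − (−90.64) = 11.24 dB → 11.2 dB

11.2 dB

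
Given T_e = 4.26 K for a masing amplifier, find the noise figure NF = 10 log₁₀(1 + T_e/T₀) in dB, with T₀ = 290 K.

0.063 dB

F = 1 + T_e/T₀ = 1 + 4.26/290 = 1.01469
NF = 10 log₁₀(1.01469) = 0.063 dB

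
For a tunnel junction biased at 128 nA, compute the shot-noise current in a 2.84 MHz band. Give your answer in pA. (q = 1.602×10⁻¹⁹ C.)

I_n = √(2qI·B)
2qI·B = 2 × 1.602×10⁻¹⁹ × 1.28×10⁻⁷ × 2.84×10⁶ = 1.16×10⁻¹⁹ A²
I_n = √(1.16×10⁻¹⁹) = 3.41×10⁻¹⁰ A = 341 pA

341 pA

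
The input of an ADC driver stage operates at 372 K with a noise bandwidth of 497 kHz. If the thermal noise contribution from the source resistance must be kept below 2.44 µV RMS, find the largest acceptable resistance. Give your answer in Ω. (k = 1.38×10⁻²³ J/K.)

Johnson–Nyquist: V_n = √(4kTRB) ⇒ R = V_n² / (4kTB)
4kTB = 4 × 1.38×10⁻²³ × 372 × 4.97×10⁵ = 1.02×10⁻¹⁴
R = (2.44×10⁻⁶)² / 1.02×10⁻¹⁴ = 5.83×10² Ω = 583 Ω

583 Ω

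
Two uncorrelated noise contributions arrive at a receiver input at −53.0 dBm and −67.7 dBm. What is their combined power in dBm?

Convert to linear, add, convert back:
P₁ = 5.01×10⁻⁹ W, P₂ = 1.70×10⁻¹⁰ W
P_tot = 5.18×10⁻⁹ W → 10 log₁₀(P_tot / 10⁻³) = −52.9 dBm

−52.9 dBm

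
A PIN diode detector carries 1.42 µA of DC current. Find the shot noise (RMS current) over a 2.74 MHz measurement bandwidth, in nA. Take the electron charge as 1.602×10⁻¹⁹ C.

I_n = √(2qI·B)
2qI·B = 2 × 1.602×10⁻¹⁹ × 1.42×10⁻⁶ × 2.74×10⁶ = 1.25×10⁻¹⁸ A²
I_n = √(1.25×10⁻¹⁸) = 1.12×10⁻⁹ A = 1.12 nA

1.12 nA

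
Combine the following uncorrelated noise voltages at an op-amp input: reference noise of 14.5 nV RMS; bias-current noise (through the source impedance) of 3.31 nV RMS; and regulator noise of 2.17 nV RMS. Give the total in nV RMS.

15.0 nV

Uncorrelated sources add in power (mean-square): V_tot = √(ΣV_i²)
V_tot = √[(1.45×10⁻⁸)² + (3.31×10⁻⁹)² + (2.17×10⁻⁹)²] = 1.50×10⁻⁸ V = 15.0 nV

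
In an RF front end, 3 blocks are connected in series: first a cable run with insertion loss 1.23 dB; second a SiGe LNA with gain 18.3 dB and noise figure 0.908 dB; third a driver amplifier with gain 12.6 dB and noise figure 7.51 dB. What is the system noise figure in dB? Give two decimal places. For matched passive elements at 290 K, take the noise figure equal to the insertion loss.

2.37 dB

Convert to linear (a loss of L dB is a gain of −L dB): F_i = 10^(NF_i/10), G_i = 10^(G_i,dB/10)
  Stage 1: F_1 = 10^(1.23/10) = 1.327, G_1 = 10^(−1.23/10) = 0.7534
  Stage 2: F_2 = 10^(0.908/10) = 1.233, G_2 = 10^(18.3/10) = 67.61
  Stage 3: F_3 = 10^(7.51/10) = 5.636, G_3 = 10^(12.6/10) = 18.20
Friis cascade:
  F = 1.327 + (1.233 − 1)/0.7534 + (5.636 − 1)/50.93 = 1.727
NF = 10 log₁₀(1.727) = 2.37 dB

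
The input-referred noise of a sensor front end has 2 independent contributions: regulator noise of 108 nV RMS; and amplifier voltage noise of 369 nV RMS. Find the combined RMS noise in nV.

Uncorrelated sources add in power (mean-square): V_tot = √(ΣV_i²)
V_tot = √[(1.08×10⁻⁷)² + (3.69×10⁻⁷)²] = 3.84×10⁻⁷ V = 384 nV

384 nV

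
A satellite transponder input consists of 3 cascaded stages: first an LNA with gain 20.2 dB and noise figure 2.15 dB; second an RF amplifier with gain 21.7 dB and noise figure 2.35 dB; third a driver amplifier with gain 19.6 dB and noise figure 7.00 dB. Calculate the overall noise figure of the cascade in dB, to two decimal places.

2.17 dB

Convert to linear (a loss of L dB is a gain of −L dB): F_i = 10^(NF_i/10), G_i = 10^(G_i,dB/10)
  Stage 1: F_1 = 10^(2.15/10) = 1.641, G_1 = 10^(20.2/10) = 104.7
  Stage 2: F_2 = 10^(2.35/10) = 1.718, G_2 = 10^(21.7/10) = 147.9
  Stage 3: F_3 = 10^(7.00/10) = 5.012, G_3 = 10^(19.6/10) = 91.20
Friis cascade:
  F = 1.641 + (1.718 − 1)/104.7 + (5.012 − 1)/1.549×10⁴ = 1.648
NF = 10 log₁₀(1.648) = 2.17 dB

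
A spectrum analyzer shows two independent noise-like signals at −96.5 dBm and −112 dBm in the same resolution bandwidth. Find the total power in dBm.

−96.4 dBm

Convert to linear, add, convert back:
P₁ = 2.24×10⁻¹³ W, P₂ = 6.31×10⁻¹⁵ W
P_tot = 2.30×10⁻¹³ W → 10 log₁₀(P_tot / 10⁻³) = −96.4 dBm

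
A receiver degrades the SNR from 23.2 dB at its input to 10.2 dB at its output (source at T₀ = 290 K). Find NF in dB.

NF (dB) = SNR_in(dB) − SNR_out(dB) when the source is at T₀
NF = 23.2 − 10.2 = 13.0 dB

13.0 dB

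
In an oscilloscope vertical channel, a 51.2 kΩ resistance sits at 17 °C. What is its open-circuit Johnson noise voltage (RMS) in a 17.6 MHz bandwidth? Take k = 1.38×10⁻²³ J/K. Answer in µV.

120 µV

T = 17 °C + 273.15 = 290.15 K
V_n = √(4kTRB)
4kTRB = 4 × 1.38×10⁻²³ × 290.15 × 5.12×10⁴ × 1.76×10⁷ = 1.44×10⁻⁸ V²
V_n = √(1.44×10⁻⁸) = 1.20×10⁻⁴ V = 120 µV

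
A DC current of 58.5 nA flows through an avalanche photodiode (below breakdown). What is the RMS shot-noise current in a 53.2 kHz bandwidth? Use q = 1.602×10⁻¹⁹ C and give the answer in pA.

I_n = √(2qI·B)
2qI·B = 2 × 1.602×10⁻¹⁹ × 5.85×10⁻⁸ × 5.32×10⁴ = 9.97×10⁻²² A²
I_n = √(9.97×10⁻²²) = 3.16×10⁻¹¹ A = 31.6 pA

31.6 pA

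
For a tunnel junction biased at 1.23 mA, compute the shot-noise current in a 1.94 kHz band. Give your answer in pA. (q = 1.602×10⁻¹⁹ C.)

I_n = √(2qI·B)
2qI·B = 2 × 1.602×10⁻¹⁹ × 1.23×10⁻³ × 1.94×10³ = 7.65×10⁻¹⁹ A²
I_n = √(7.65×10⁻¹⁹) = 8.74×10⁻¹⁰ A = 874 pA

874 pA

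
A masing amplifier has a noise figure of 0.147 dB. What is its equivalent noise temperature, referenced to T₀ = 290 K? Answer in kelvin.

F = 10^(0.147/10) = 1.03443
T_e = (F − 1)·T₀ = (1.03443 − 1) × 290 = 9.98 K

9.98 K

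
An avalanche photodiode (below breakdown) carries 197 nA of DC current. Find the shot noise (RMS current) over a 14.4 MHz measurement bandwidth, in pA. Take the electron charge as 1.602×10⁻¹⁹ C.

I_n = √(2qI·B)
2qI·B = 2 × 1.602×10⁻¹⁹ × 1.97×10⁻⁷ × 1.44×10⁷ = 9.09×10⁻¹⁹ A²
I_n = √(9.09×10⁻¹⁹) = 9.53×10⁻¹⁰ A = 953 pA

953 pA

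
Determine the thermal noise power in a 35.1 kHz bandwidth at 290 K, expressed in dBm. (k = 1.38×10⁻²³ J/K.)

P_n = kTB = 1.38×10⁻²³ × 290 × 3.51×10⁴ = 1.40×10⁻¹⁶ W
In dBm: 10 log₁₀(1.40×10⁻¹⁶ / 10⁻³) = −128.5 dBm

−128.5 dBm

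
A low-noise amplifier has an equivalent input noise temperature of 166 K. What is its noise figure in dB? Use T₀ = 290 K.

1.97 dB

F = 1 + T_e/T₀ = 1 + 166/290 = 1.57241
NF = 10 log₁₀(1.57241) = 1.97 dB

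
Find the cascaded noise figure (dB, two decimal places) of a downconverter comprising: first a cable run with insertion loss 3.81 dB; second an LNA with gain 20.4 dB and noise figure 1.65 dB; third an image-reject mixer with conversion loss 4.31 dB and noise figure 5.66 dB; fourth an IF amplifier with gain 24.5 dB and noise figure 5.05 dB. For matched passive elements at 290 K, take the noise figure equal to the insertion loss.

Convert to linear (a loss of L dB is a gain of −L dB): F_i = 10^(NF_i/10), G_i = 10^(G_i,dB/10)
  Stage 1: F_1 = 10^(3.81/10) = 2.404, G_1 = 10^(−3.81/10) = 0.4159
  Stage 2: F_2 = 10^(1.65/10) = 1.462, G_2 = 10^(20.4/10) = 109.6
  Stage 3: F_3 = 10^(5.66/10) = 3.681, G_3 = 10^(−4.31/10) = 0.3707
  Stage 4: F_4 = 10^(5.05/10) = 3.199, G_4 = 10^(24.5/10) = 281.8
Friis cascade:
  F = 2.404 + (1.462 − 1)/0.4159 + (3.681 − 1)/45.60 + (3.199 − 1)/16.90 = 3.704
NF = 10 log₁₀(3.704) = 5.69 dB

5.69 dB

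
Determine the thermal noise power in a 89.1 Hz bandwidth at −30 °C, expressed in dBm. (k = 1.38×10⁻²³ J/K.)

−155.2 dBm

T = −30 °C + 273.15 = 243.15 K
P_n = kTB = 1.38×10⁻²³ × 243.15 × 8.91×10¹ = 2.99×10⁻¹⁹ W
In dBm: 10 log₁₀(2.99×10⁻¹⁹ / 10⁻³) = −155.2 dBm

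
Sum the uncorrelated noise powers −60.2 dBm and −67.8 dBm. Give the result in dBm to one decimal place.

−59.5 dBm

Convert to linear, add, convert back:
P₁ = 9.55×10⁻¹⁰ W, P₂ = 1.66×10⁻¹⁰ W
P_tot = 1.12×10⁻⁹ W → 10 log₁₀(P_tot / 10⁻³) = −59.5 dBm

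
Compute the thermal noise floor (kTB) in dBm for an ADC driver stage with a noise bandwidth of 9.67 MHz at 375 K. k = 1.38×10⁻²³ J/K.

P_n = kTB = 1.38×10⁻²³ × 375 × 9.67×10⁶ = 5.00×10⁻¹⁴ W
In dBm: 10 log₁₀(5.00×10⁻¹⁴ / 10⁻³) = −103.0 dBm

−103.0 dBm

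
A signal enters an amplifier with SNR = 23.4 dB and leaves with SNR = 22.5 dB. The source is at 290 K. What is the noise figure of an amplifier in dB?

0.9 dB

NF (dB) = SNR_in(dB) − SNR_out(dB) when the source is at T₀
NF = 23.4 − 22.5 = 0.9 dB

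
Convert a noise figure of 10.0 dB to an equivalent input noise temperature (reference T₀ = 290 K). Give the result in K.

F = 10^(10.0/10) = 10
T_e = (F − 1)·T₀ = (10 − 1) × 290 = 2610 K

2610 K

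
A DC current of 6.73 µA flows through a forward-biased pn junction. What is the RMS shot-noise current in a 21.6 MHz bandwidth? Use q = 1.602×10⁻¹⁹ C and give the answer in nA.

6.82 nA

I_n = √(2qI·B)
2qI·B = 2 × 1.602×10⁻¹⁹ × 6.73×10⁻⁶ × 2.16×10⁷ = 4.66×10⁻¹⁷ A²
I_n = √(4.66×10⁻¹⁷) = 6.82×10⁻⁹ A = 6.82 nA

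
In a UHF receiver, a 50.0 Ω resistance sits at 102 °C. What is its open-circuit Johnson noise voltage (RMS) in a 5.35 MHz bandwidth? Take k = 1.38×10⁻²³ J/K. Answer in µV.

T = 102 °C + 273.15 = 375.15 K
V_n = √(4kTRB)
4kTRB = 4 × 1.38×10⁻²³ × 375.15 × 5.00×10¹ × 5.35×10⁶ = 5.54×10⁻¹² V²
V_n = √(5.54×10⁻¹²) = 2.35×10⁻⁶ V = 2.35 µV

2.35 µV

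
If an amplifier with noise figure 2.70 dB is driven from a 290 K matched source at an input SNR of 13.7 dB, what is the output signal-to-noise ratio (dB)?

By definition F = SNR_in/SNR_out, so in dB: SNR_out = SNR_in − NF
SNR_out = 13.7 − 2.70 = 11.00 dB

11.00 dB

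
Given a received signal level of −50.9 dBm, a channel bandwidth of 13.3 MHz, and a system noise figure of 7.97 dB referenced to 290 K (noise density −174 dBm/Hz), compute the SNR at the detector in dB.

Noise floor: N = −174 + 10 log₁₀(B) + NF
10 log₁₀(1.33×10⁷) = 71.24 dB
N = −174 + 71.24 + 7.97 = −94.79 dBm
SNR = P_sig − N = −50.9 − (−94.79) = 43.89 dB → 43.9 dB

43.9 dB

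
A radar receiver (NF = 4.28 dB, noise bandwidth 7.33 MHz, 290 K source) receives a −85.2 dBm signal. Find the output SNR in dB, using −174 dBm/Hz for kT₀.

15.9 dB

Noise floor: N = −174 + 10 log₁₀(B) + NF
10 log₁₀(7.33×10⁶) = 68.65 dB
N = −174 + 68.65 + 4.28 = −101.07 dBm
SNR = P_sig − N = −85.2 − (−101.07) = 15.87 dB → 15.9 dB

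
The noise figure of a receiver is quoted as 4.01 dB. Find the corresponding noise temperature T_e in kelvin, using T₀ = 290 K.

F = 10^(4.01/10) = 2.51768
T_e = (F − 1)·T₀ = (2.51768 − 1) × 290 = 440 K

440 K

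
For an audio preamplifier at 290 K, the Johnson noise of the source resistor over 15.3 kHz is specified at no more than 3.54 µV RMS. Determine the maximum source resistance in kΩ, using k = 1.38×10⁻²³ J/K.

51.2 kΩ

Johnson–Nyquist: V_n = √(4kTRB) ⇒ R = V_n² / (4kTB)
4kTB = 4 × 1.38×10⁻²³ × 290 × 1.53×10⁴ = 2.45×10⁻¹⁶
R = (3.54×10⁻⁶)² / 2.45×10⁻¹⁶ = 5.12×10⁴ Ω = 51.2 kΩ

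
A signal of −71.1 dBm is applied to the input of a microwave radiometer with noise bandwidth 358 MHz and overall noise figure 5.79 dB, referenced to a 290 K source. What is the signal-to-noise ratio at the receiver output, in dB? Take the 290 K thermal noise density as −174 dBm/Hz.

11.6 dB

Noise floor: N = −174 + 10 log₁₀(B) + NF
10 log₁₀(3.58×10⁸) = 85.54 dB
N = −174 + 85.54 + 5.79 = −82.67 dBm
SNR = P_sig − N = −71.1 − (−82.67) = 11.57 dB → 11.6 dB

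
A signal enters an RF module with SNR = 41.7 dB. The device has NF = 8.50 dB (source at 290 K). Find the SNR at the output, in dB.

By definition F = SNR_in/SNR_out, so in dB: SNR_out = SNR_in − NF
SNR_out = 41.7 − 8.50 = 33.20 dB

33.20 dB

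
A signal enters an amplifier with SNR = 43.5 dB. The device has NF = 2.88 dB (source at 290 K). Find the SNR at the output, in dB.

By definition F = SNR_in/SNR_out, so in dB: SNR_out = SNR_in − NF
SNR_out = 43.5 − 2.88 = 40.62 dB

40.62 dB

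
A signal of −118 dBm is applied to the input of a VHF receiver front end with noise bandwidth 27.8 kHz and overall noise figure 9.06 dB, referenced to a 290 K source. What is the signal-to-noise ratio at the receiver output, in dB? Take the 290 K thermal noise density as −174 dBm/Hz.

Noise floor: N = −174 + 10 log₁₀(B) + NF
10 log₁₀(2.78×10⁴) = 44.44 dB
N = −174 + 44.44 + 9.06 = −120.50 dBm
SNR = P_sig − N = −118 − (−120.50) = 2.50 dB → 2.5 dB

2.5 dB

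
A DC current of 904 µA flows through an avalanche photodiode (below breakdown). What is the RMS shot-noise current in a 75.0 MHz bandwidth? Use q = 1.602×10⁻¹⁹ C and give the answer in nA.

I_n = √(2qI·B)
2qI·B = 2 × 1.602×10⁻¹⁹ × 9.04×10⁻⁴ × 7.50×10⁷ = 2.17×10⁻¹⁴ A²
I_n = √(2.17×10⁻¹⁴) = 1.47×10⁻⁷ A = 147 nA

147 nA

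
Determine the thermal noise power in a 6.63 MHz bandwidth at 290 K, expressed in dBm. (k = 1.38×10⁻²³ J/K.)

P_n = kTB = 1.38×10⁻²³ × 290 × 6.63×10⁶ = 2.65×10⁻¹⁴ W
In dBm: 10 log₁₀(2.65×10⁻¹⁴ / 10⁻³) = −105.8 dBm

−105.8 dBm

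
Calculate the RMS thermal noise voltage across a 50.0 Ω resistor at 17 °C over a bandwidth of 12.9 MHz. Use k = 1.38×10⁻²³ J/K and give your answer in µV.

T = 17 °C + 273.15 = 290.15 K
V_n = √(4kTRB)
4kTRB = 4 × 1.38×10⁻²³ × 290.15 × 5.00×10¹ × 1.29×10⁷ = 1.03×10⁻¹¹ V²
V_n = √(1.03×10⁻¹¹) = 3.21×10⁻⁶ V = 3.21 µV

3.21 µV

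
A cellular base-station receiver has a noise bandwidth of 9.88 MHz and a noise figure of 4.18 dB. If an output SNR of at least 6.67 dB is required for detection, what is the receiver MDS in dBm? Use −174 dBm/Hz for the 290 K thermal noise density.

−93.2 dBm

Sensitivity = −174 + 10 log₁₀(B) + NF + SNR_min
= −174 + 69.95 + 4.18 + 6.67
= −93.20 dBm → −93.2 dBm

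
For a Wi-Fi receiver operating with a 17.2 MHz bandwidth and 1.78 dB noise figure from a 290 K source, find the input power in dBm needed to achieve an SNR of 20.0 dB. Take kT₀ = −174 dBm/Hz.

Sensitivity = −174 + 10 log₁₀(B) + NF + SNR_min
= −174 + 72.36 + 1.78 + 20.0
= −79.86 dBm → −79.9 dBm

−79.9 dBm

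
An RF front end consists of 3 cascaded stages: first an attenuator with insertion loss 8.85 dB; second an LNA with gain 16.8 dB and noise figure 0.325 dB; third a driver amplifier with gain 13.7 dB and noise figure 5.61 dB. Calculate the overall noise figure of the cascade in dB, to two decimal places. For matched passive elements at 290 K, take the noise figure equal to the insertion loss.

9.39 dB

Convert to linear (a loss of L dB is a gain of −L dB): F_i = 10^(NF_i/10), G_i = 10^(G_i,dB/10)
  Stage 1: F_1 = 10^(8.85/10) = 7.674, G_1 = 10^(−8.85/10) = 0.1303
  Stage 2: F_2 = 10^(0.325/10) = 1.078, G_2 = 10^(16.8/10) = 47.86
  Stage 3: F_3 = 10^(5.61/10) = 3.639, G_3 = 10^(13.7/10) = 23.44
Friis cascade:
  F = 7.674 + (1.078 − 1)/0.1303 + (3.639 − 1)/6.237 = 8.693
NF = 10 log₁₀(8.693) = 9.39 dB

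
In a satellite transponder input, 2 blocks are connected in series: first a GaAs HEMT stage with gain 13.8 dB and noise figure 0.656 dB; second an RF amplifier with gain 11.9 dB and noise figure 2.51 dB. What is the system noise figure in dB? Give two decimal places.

0.78 dB

Convert to linear (a loss of L dB is a gain of −L dB): F_i = 10^(NF_i/10), G_i = 10^(G_i,dB/10)
  Stage 1: F_1 = 10^(0.656/10) = 1.163, G_1 = 10^(13.8/10) = 23.99
  Stage 2: F_2 = 10^(2.51/10) = 1.782, G_2 = 10^(11.9/10) = 15.49
Friis cascade:
  F = 1.163 + (1.782 − 1)/23.99 = 1.196
NF = 10 log₁₀(1.196) = 0.78 dB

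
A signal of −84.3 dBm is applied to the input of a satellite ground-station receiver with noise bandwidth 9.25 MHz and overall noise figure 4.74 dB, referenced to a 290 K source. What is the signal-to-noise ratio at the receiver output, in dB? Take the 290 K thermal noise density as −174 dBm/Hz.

15.3 dB

Noise floor: N = −174 + 10 log₁₀(B) + NF
10 log₁₀(9.25×10⁶) = 69.66 dB
N = −174 + 69.66 + 4.74 = −99.60 dBm
SNR = P_sig − N = −84.3 − (−99.60) = 15.30 dB → 15.3 dB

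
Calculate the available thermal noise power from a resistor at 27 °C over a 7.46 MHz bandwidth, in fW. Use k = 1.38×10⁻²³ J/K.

30.9 fW

T = 27 °C + 273.15 = 300.15 K
P_n = kTB = 1.38×10⁻²³ × 300.15 × 7.46×10⁶ = 3.09×10⁻¹⁴ W = 30.9 fW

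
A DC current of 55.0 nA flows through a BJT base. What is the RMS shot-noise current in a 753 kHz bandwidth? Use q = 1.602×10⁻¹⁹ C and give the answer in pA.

I_n = √(2qI·B)
2qI·B = 2 × 1.602×10⁻¹⁹ × 5.50×10⁻⁸ × 7.53×10⁵ = 1.33×10⁻²⁰ A²
I_n = √(1.33×10⁻²⁰) = 1.15×10⁻¹⁰ A = 115 pA

115 pA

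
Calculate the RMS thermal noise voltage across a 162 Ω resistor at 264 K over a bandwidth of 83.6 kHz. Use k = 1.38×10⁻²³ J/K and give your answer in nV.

V_n = √(4kTRB)
4kTRB = 4 × 1.38×10⁻²³ × 264 × 1.62×10² × 8.36×10⁴ = 1.97×10⁻¹³ V²
V_n = √(1.97×10⁻¹³) = 4.44×10⁻⁷ V = 444 nV

444 nV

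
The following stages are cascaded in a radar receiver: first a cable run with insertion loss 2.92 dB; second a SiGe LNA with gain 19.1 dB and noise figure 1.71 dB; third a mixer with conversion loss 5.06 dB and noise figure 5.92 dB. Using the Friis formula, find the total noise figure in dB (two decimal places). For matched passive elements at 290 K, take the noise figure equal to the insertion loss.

Convert to linear (a loss of L dB is a gain of −L dB): F_i = 10^(NF_i/10), G_i = 10^(G_i,dB/10)
  Stage 1: F_1 = 10^(2.92/10) = 1.959, G_1 = 10^(−2.92/10) = 0.5105
  Stage 2: F_2 = 10^(1.71/10) = 1.483, G_2 = 10^(19.1/10) = 81.28
  Stage 3: F_3 = 10^(5.92/10) = 3.908, G_3 = 10^(−5.06/10) = 0.3119
Friis cascade:
  F = 1.959 + (1.483 − 1)/0.5105 + (3.908 − 1)/41.50 = 2.974
NF = 10 log₁₀(2.974) = 4.73 dB

4.73 dB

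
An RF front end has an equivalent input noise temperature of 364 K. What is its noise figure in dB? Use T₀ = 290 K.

3.53 dB

F = 1 + T_e/T₀ = 1 + 364/290 = 2.25517
NF = 10 log₁₀(2.25517) = 3.53 dB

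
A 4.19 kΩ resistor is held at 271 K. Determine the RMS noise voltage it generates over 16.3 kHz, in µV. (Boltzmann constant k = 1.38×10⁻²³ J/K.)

V_n = √(4kTRB)
4kTRB = 4 × 1.38×10⁻²³ × 271 × 4.19×10³ × 1.63×10⁴ = 1.02×10⁻¹² V²
V_n = √(1.02×10⁻¹²) = 1.01×10⁻⁶ V = 1.01 µV

1.01 µV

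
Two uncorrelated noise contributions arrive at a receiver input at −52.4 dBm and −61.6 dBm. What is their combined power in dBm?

−51.9 dBm

Convert to linear, add, convert back:
P₁ = 5.75×10⁻⁹ W, P₂ = 6.92×10⁻¹⁰ W
P_tot = 6.45×10⁻⁹ W → 10 log₁₀(P_tot / 10⁻³) = −51.9 dBm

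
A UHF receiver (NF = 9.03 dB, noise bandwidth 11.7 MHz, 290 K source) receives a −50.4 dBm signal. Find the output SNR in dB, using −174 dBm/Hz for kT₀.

43.9 dB

Noise floor: N = −174 + 10 log₁₀(B) + NF
10 log₁₀(1.17×10⁷) = 70.68 dB
N = −174 + 70.68 + 9.03 = −94.29 dBm
SNR = P_sig − N = −50.4 − (−94.29) = 43.89 dB → 43.9 dB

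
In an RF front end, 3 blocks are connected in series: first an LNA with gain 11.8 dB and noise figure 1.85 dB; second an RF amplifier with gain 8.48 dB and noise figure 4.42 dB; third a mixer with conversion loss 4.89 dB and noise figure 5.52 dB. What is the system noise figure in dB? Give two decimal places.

2.23 dB

Convert to linear (a loss of L dB is a gain of −L dB): F_i = 10^(NF_i/10), G_i = 10^(G_i,dB/10)
  Stage 1: F_1 = 10^(1.85/10) = 1.531, G_1 = 10^(11.8/10) = 15.14
  Stage 2: F_2 = 10^(4.42/10) = 2.767, G_2 = 10^(8.48/10) = 7.047
  Stage 3: F_3 = 10^(5.52/10) = 3.565, G_3 = 10^(−4.89/10) = 0.3243
Friis cascade:
  F = 1.531 + (2.767 − 1)/15.14 + (3.565 − 1)/106.7 = 1.672
NF = 10 log₁₀(1.672) = 2.23 dB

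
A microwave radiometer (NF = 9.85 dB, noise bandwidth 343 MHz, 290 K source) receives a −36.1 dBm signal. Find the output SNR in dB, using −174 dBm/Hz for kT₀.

Noise floor: N = −174 + 10 log₁₀(B) + NF
10 log₁₀(3.43×10⁸) = 85.35 dB
N = −174 + 85.35 + 9.85 = −78.80 dBm
SNR = P_sig − N = −36.1 − (−78.80) = 42.70 dB → 42.7 dB

42.7 dB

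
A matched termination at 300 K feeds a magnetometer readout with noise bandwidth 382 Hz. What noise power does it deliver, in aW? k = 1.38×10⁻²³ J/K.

1.58 aW

P_n = kTB = 1.38×10⁻²³ × 300 × 3.82×10² = 1.58×10⁻¹⁸ W = 1.58 aW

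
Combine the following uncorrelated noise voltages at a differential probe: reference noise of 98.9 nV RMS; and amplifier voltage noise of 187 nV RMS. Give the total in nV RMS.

Uncorrelated sources add in power (mean-square): V_tot = √(ΣV_i²)
V_tot = √[(9.89×10⁻⁸)² + (1.87×10⁻⁷)²] = 2.12×10⁻⁷ V = 212 nV

212 nV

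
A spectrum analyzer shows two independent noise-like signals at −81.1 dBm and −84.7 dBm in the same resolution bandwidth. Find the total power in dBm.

−79.5 dBm

Convert to linear, add, convert back:
P₁ = 7.76×10⁻¹² W, P₂ = 3.39×10⁻¹² W
P_tot = 1.12×10⁻¹¹ W → 10 log₁₀(P_tot / 10⁻³) = −79.5 dBm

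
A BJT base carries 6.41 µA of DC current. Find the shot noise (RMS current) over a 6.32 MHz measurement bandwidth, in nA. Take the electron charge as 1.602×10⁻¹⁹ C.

I_n = √(2qI·B)
2qI·B = 2 × 1.602×10⁻¹⁹ × 6.41×10⁻⁶ × 6.32×10⁶ = 1.30×10⁻¹⁷ A²
I_n = √(1.30×10⁻¹⁷) = 3.60×10⁻⁹ A = 3.60 nA

3.60 nA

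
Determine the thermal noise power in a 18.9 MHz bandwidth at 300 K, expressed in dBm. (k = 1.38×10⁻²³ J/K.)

P_n = kTB = 1.38×10⁻²³ × 300 × 1.89×10⁷ = 7.82×10⁻¹⁴ W
In dBm: 10 log₁₀(7.82×10⁻¹⁴ / 10⁻³) = −101.1 dBm

−101.1 dBm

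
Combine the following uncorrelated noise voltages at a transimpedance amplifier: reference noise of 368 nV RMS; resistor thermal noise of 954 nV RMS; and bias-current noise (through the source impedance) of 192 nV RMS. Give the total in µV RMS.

Uncorrelated sources add in power (mean-square): V_tot = √(ΣV_i²)
V_tot = √[(3.68×10⁻⁷)² + (9.54×10⁻⁷)² + (1.92×10⁻⁷)²] = 1.04×10⁻⁶ V = 1.04 µV

1.04 µV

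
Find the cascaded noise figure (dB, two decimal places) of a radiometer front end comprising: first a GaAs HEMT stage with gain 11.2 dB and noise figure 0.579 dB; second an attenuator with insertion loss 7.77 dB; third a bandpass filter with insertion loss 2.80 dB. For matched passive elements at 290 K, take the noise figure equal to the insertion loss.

2.86 dB

Convert to linear (a loss of L dB is a gain of −L dB): F_i = 10^(NF_i/10), G_i = 10^(G_i,dB/10)
  Stage 1: F_1 = 10^(0.579/10) = 1.143, G_1 = 10^(11.2/10) = 13.18
  Stage 2: F_2 = 10^(7.77/10) = 5.984, G_2 = 10^(−7.77/10) = 0.1671
  Stage 3: F_3 = 10^(2.80/10) = 1.905, G_3 = 10^(−2.80/10) = 0.5248
Friis cascade:
  F = 1.143 + (5.984 − 1)/13.18 + (1.905 − 1)/2.203 = 1.932
NF = 10 log₁₀(1.932) = 2.86 dB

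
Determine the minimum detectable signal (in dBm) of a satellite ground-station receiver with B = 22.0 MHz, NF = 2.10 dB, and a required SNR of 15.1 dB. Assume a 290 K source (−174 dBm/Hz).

Sensitivity = −174 + 10 log₁₀(B) + NF + SNR_min
= −174 + 73.42 + 2.10 + 15.1
= −83.38 dBm → −83.4 dBm

−83.4 dBm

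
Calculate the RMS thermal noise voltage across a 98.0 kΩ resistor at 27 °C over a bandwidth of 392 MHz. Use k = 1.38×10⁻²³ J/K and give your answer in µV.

798 µV

T = 27 °C + 273.15 = 300.15 K
V_n = √(4kTRB)
4kTRB = 4 × 1.38×10⁻²³ × 300.15 × 9.80×10⁴ × 3.92×10⁸ = 6.36×10⁻⁷ V²
V_n = √(6.36×10⁻⁷) = 7.98×10⁻⁴ V = 798 µV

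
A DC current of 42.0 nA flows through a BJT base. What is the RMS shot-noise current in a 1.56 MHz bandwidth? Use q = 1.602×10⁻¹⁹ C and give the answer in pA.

145 pA

I_n = √(2qI·B)
2qI·B = 2 × 1.602×10⁻¹⁹ × 4.20×10⁻⁸ × 1.56×10⁶ = 2.10×10⁻²⁰ A²
I_n = √(2.10×10⁻²⁰) = 1.45×10⁻¹⁰ A = 145 pA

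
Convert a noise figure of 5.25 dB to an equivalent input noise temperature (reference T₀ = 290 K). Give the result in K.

681 K

F = 10^(5.25/10) = 3.34965
T_e = (F − 1)·T₀ = (3.34965 − 1) × 290 = 681 K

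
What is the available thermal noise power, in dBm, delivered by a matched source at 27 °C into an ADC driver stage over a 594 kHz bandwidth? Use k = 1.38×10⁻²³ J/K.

T = 27 °C + 273.15 = 300.15 K
P_n = kTB = 1.38×10⁻²³ × 300.15 × 5.94×10⁵ = 2.46×10⁻¹⁵ W
In dBm: 10 log₁₀(2.46×10⁻¹⁵ / 10⁻³) = −116.1 dBm

−116.1 dBm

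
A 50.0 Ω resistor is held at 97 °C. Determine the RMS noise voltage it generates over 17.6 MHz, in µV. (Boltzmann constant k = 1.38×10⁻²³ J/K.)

4.24 µV

T = 97 °C + 273.15 = 370.15 K
V_n = √(4kTRB)
4kTRB = 4 × 1.38×10⁻²³ × 370.15 × 5.00×10¹ × 1.76×10⁷ = 1.80×10⁻¹¹ V²
V_n = √(1.80×10⁻¹¹) = 4.24×10⁻⁶ V = 4.24 µV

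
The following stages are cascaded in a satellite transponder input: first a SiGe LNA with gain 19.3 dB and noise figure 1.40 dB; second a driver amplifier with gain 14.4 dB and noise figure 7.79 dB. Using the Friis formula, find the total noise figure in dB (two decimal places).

1.58 dB

Convert to linear (a loss of L dB is a gain of −L dB): F_i = 10^(NF_i/10), G_i = 10^(G_i,dB/10)
  Stage 1: F_1 = 10^(1.40/10) = 1.380, G_1 = 10^(19.3/10) = 85.11
  Stage 2: F_2 = 10^(7.79/10) = 6.012, G_2 = 10^(14.4/10) = 27.54
Friis cascade:
  F = 1.380 + (6.012 − 1)/85.11 = 1.439
NF = 10 log₁₀(1.439) = 1.58 dB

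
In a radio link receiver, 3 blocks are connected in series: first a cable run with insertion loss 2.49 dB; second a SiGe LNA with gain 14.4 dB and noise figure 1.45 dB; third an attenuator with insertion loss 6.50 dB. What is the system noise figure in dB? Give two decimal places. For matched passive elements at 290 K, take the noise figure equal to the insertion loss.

Convert to linear (a loss of L dB is a gain of −L dB): F_i = 10^(NF_i/10), G_i = 10^(G_i,dB/10)
  Stage 1: F_1 = 10^(2.49/10) = 1.774, G_1 = 10^(−2.49/10) = 0.5636
  Stage 2: F_2 = 10^(1.45/10) = 1.396, G_2 = 10^(14.4/10) = 27.54
  Stage 3: F_3 = 10^(6.50/10) = 4.467, G_3 = 10^(−6.50/10) = 0.2239
Friis cascade:
  F = 1.774 + (1.396 − 1)/0.5636 + (4.467 − 1)/15.52 = 2.701
NF = 10 log₁₀(2.701) = 4.31 dB

4.31 dB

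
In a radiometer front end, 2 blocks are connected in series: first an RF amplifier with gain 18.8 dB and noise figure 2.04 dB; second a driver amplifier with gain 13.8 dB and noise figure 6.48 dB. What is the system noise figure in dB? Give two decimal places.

Convert to linear (a loss of L dB is a gain of −L dB): F_i = 10^(NF_i/10), G_i = 10^(G_i,dB/10)
  Stage 1: F_1 = 10^(2.04/10) = 1.600, G_1 = 10^(18.8/10) = 75.86
  Stage 2: F_2 = 10^(6.48/10) = 4.446, G_2 = 10^(13.8/10) = 23.99
Friis cascade:
  F = 1.600 + (4.446 − 1)/75.86 = 1.645
NF = 10 log₁₀(1.645) = 2.16 dB

2.16 dB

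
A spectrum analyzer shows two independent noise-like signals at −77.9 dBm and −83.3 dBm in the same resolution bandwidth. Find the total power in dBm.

−76.8 dBm

Convert to linear, add, convert back:
P₁ = 1.62×10⁻¹¹ W, P₂ = 4.68×10⁻¹² W
P_tot = 2.09×10⁻¹¹ W → 10 log₁₀(P_tot / 10⁻³) = −76.8 dBm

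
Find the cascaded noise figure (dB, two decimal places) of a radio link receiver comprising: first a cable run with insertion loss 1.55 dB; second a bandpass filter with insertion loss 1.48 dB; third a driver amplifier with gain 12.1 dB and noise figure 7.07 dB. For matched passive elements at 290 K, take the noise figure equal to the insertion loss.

10.10 dB

Convert to linear (a loss of L dB is a gain of −L dB): F_i = 10^(NF_i/10), G_i = 10^(G_i,dB/10)
  Stage 1: F_1 = 10^(1.55/10) = 1.429, G_1 = 10^(−1.55/10) = 0.6998
  Stage 2: F_2 = 10^(1.48/10) = 1.406, G_2 = 10^(−1.48/10) = 0.7112
  Stage 3: F_3 = 10^(7.07/10) = 5.093, G_3 = 10^(12.1/10) = 16.22
Friis cascade:
  F = 1.429 + (1.406 − 1)/0.6998 + (5.093 − 1)/0.4977 = 10.23
NF = 10 log₁₀(10.23) = 10.10 dB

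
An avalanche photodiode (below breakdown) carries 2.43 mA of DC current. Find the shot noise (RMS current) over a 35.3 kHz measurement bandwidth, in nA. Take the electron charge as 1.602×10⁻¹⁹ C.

I_n = √(2qI·B)
2qI·B = 2 × 1.602×10⁻¹⁹ × 2.43×10⁻³ × 3.53×10⁴ = 2.75×10⁻¹⁷ A²
I_n = √(2.75×10⁻¹⁷) = 5.24×10⁻⁹ A = 5.24 nA

5.24 nA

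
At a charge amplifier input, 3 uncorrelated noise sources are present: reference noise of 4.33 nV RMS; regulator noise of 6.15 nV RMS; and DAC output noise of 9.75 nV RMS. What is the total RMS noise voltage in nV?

Uncorrelated sources add in power (mean-square): V_tot = √(ΣV_i²)
V_tot = √[(4.33×10⁻⁹)² + (6.15×10⁻⁹)² + (9.75×10⁻⁹)²] = 1.23×10⁻⁸ V = 12.3 nV

12.3 nV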